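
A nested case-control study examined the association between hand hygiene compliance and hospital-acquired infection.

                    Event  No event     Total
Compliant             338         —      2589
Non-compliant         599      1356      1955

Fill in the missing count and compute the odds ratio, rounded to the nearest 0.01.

The missing cell is in the exposed row: 2589 − 338 = 2251.
So a = 338, b = 2251, c = 599, d = 1356.
OR = (a·d)/(b·c) = (338 × 1356) / (2251 × 599) = 458328 / 1348349 = 0.33992

0.34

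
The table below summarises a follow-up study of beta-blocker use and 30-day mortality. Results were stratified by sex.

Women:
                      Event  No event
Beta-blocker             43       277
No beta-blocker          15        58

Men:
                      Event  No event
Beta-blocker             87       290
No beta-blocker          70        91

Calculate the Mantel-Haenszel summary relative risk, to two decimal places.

0.56

RR_MH = Σ(aᵢ·n₀ᵢ/nᵢ) / Σ(cᵢ·n₁ᵢ/nᵢ), with n₁ᵢ = aᵢ+bᵢ (exposed), n₀ᵢ = cᵢ+dᵢ (unexposed), nᵢ = n₁ᵢ+n₀ᵢ.
Stratum 1 (Women): n₁ = 320, n₀ = 73, n = 393; a·n₀/n = 43·73/393 = 7.9873; c·n₁/n = 15·320/393 = 12.2137
Stratum 2 (Men): n₁ = 377, n₀ = 161, n = 538; a·n₀/n = 87·161/538 = 26.0353; c·n₁/n = 70·377/538 = 49.0520
RR_MH = (7.9873 + 26.0353) / (12.2137 + 49.0520) = 34.0226 / 61.2658 = 0.55533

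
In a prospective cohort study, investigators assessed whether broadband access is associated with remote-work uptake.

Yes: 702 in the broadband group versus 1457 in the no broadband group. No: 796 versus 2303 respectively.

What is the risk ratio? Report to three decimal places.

From the description: a = 702, b = 796, c = 1457, d = 2303.
Risk in exposed = 702/1498 = 0.46862; risk in unexposed = 1457/3760 = 0.38750.
RR = 0.46862 / 0.38750 = 1.20935
The risk among the exposed is 1.21 times that among the unexposed.

1.209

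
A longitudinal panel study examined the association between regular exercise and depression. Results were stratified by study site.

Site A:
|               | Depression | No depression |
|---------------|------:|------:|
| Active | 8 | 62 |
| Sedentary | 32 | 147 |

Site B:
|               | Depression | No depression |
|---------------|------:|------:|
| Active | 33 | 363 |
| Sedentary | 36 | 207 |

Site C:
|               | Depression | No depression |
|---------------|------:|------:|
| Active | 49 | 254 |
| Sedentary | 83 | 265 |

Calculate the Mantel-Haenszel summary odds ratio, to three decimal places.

0.582

OR_MH = Σ(aᵢdᵢ/nᵢ) / Σ(bᵢcᵢ/nᵢ), where nᵢ is the stratum total.
Stratum 1 (Site A): n = 249; a·d/n = 8·147/249 = 4.7229; b·c/n = 62·32/249 = 7.9679
Stratum 2 (Site B): n = 639; a·d/n = 33·207/639 = 10.6901; b·c/n = 363·36/639 = 20.4507
Stratum 3 (Site C): n = 651; a·d/n = 49·265/651 = 19.9462; b·c/n = 254·83/651 = 32.3840
OR_MH = (4.7229 + 10.6901 + 19.9462) / (7.9679 + 20.4507 + 32.3840) = 35.3593 / 60.8026 = 0.58154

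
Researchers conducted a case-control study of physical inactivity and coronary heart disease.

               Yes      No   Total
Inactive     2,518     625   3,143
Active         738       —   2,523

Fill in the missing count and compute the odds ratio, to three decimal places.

9.744

The missing cell is in the unexposed row: 2523 − 738 = 1785.
So a = 2518, b = 625, c = 738, d = 1785.
OR = (a·d)/(b·c) = (2518 × 1785) / (625 × 738) = 4494630 / 461250 = 9.74446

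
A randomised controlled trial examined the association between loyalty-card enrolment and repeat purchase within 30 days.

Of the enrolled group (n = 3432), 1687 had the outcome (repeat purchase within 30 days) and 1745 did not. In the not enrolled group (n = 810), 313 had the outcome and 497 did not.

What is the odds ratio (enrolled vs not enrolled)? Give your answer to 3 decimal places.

1.535

From the description: a = 1687, b = 1745, c = 313, d = 497.
OR = (a·d)/(b·c) = (1687 × 497) / (1745 × 313) = 838439 / 546185 = 1.53508
The odds of repeat purchase within 30 days are about 1.54 times as high in the enrolled group.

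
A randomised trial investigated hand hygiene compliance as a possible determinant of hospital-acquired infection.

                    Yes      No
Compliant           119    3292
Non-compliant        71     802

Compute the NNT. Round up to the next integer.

Risk in treated group = 119/3411 = 0.03489; risk in control = 71/873 = 0.08133.
Absolute risk reduction = 0.08133 − 0.03489 = 0.04644
NNT = 1 / ARR = 1 / 0.04644 = 21.532 → round up → 22

22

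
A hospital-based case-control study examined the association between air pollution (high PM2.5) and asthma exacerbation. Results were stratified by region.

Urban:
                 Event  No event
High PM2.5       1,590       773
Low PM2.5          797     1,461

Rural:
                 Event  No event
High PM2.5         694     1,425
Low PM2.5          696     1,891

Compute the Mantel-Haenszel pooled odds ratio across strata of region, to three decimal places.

2.272

OR_MH = Σ(aᵢdᵢ/nᵢ) / Σ(bᵢcᵢ/nᵢ), where nᵢ is the stratum total.
Stratum 1 (Urban): n = 4621; a·d/n = 1590·1461/4621 = 502.7029; b·c/n = 773·797/4621 = 133.3220
Stratum 2 (Rural): n = 4706; a·d/n = 694·1891/4706 = 278.8683; b·c/n = 1425·696/4706 = 210.7522
OR_MH = (502.7029 + 278.8683) / (133.3220 + 210.7522) = 781.5711 / 344.0742 = 2.27152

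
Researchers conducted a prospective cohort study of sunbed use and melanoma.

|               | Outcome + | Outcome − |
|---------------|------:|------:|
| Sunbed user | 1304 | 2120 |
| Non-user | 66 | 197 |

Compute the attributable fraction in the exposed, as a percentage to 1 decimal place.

34.1

Cells: a = 1304, b = 2120, c = 66, d = 197.
Risk in exposed = 1304/3424 = 0.38084; risk in unexposed = 66/263 = 0.25095.
RR = 0.38084/0.25095 = 1.51759
AR% = (RR − 1)/RR × 100 = (1.51759 − 1)/1.51759 × 100 = 34.1062%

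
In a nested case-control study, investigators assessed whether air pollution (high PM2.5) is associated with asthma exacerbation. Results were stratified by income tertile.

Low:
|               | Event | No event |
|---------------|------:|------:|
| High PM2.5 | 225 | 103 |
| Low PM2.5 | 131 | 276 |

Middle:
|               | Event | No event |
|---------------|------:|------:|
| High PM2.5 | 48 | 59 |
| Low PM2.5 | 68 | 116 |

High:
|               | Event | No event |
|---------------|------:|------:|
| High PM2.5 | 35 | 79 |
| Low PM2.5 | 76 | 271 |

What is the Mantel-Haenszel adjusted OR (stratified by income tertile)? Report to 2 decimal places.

2.75

OR_MH = Σ(aᵢdᵢ/nᵢ) / Σ(bᵢcᵢ/nᵢ), where nᵢ is the stratum total.
Stratum 1 (Low): n = 735; a·d/n = 225·276/735 = 84.4898; b·c/n = 103·131/735 = 18.3578
Stratum 2 (Middle): n = 291; a·d/n = 48·116/291 = 19.1340; b·c/n = 59·68/291 = 13.7869
Stratum 3 (High): n = 461; a·d/n = 35·271/461 = 20.5748; b·c/n = 79·76/461 = 13.0239
OR_MH = (84.4898 + 19.1340 + 20.5748) / (18.3578 + 13.7869 + 13.0239) = 124.1987 / 45.1686 = 2.74967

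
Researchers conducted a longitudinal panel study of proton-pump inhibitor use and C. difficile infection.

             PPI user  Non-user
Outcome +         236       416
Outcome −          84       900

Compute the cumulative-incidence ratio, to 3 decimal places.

Reading the table with exposure as columns: a = 236 (PPI user, case), b = 84 (PPI user, non-case), c = 416 (Non-user, case), d = 900.
Risk in exposed = 236/320 = 0.73750; risk in unexposed = 416/1316 = 0.31611.
RR = 0.73750 / 0.31611 = 2.33305
The risk among the exposed is 2.33 times that among the unexposed.

2.333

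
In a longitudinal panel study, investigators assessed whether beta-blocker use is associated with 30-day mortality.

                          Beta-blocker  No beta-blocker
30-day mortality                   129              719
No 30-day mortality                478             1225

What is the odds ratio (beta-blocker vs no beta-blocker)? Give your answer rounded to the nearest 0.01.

0.46

Reading the table with exposure as columns: a = 129 (Beta-blocker, case), b = 478 (Beta-blocker, non-case), c = 719 (No beta-blocker, case), d = 1225.
OR = (a·d)/(b·c) = (129 × 1225) / (478 × 719) = 158025 / 343682 = 0.45980
Exposure is associated with lower odds of 30-day mortality (OR = 0.46 < 1).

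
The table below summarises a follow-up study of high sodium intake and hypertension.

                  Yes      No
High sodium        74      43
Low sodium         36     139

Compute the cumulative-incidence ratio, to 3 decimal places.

3.075

Cells: a = 74, b = 43, c = 36, d = 139.
Risk in exposed = 74/117 = 0.63248; risk in unexposed = 36/175 = 0.20571.
RR = 0.63248 / 0.20571 = 3.07455
The risk among the exposed is 3.07 times that among the unexposed.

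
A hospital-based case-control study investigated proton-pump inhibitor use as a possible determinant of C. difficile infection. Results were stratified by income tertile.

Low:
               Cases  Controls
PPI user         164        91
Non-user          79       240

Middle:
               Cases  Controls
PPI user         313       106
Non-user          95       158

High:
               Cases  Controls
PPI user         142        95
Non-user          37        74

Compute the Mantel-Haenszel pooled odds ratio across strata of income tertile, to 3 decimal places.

OR_MH = Σ(aᵢdᵢ/nᵢ) / Σ(bᵢcᵢ/nᵢ), where nᵢ is the stratum total.
Stratum 1 (Low): n = 574; a·d/n = 164·240/574 = 68.5714; b·c/n = 91·79/574 = 12.5244
Stratum 2 (Middle): n = 672; a·d/n = 313·158/672 = 73.5923; b·c/n = 106·95/672 = 14.9851
Stratum 3 (High): n = 348; a·d/n = 142·74/348 = 30.1954; b·c/n = 95·37/348 = 10.1006
OR_MH = (68.5714 + 73.5923 + 30.1954) / (12.5244 + 14.9851 + 10.1006) = 172.3591 / 37.6101 = 4.58279

4.583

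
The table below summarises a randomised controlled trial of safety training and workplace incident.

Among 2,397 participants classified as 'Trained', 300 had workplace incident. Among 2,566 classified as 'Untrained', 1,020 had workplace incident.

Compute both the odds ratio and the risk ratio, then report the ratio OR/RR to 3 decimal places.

From the description: a = 300, b = 2097, c = 1020, d = 1546.
OR = (300·1546)/(2097·1020) = 463800/2138940 = 0.21684
Risk in exposed = 300/2397 = 0.12516; risk in unexposed = 1020/2566 = 0.39751; RR = 0.31485
OR/RR = 0.21684 / 0.31485 = 0.68869
The outcome is not rare, so the OR lies further from 1 than the RR.

0.689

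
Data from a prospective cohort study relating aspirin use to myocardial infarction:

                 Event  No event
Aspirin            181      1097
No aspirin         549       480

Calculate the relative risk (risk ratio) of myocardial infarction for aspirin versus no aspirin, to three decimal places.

0.265

Cells: a = 181, b = 1097, c = 549, d = 480.
Risk in exposed = 181/1278 = 0.14163; risk in unexposed = 549/1029 = 0.53353.
RR = 0.14163 / 0.53353 = 0.26545
The risk is 73% lower among the exposed than among the unexposed.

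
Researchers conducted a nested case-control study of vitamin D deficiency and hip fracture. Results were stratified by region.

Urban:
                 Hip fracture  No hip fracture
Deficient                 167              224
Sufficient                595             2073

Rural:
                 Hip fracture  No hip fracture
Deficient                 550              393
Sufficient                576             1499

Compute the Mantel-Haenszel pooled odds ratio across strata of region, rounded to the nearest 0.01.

3.26

OR_MH = Σ(aᵢdᵢ/nᵢ) / Σ(bᵢcᵢ/nᵢ), where nᵢ is the stratum total.
Stratum 1 (Urban): n = 3059; a·d/n = 167·2073/3059 = 113.1713; b·c/n = 224·595/3059 = 43.5698
Stratum 2 (Rural): n = 3018; a·d/n = 550·1499/3018 = 273.1776; b·c/n = 393·576/3018 = 75.0060
OR_MH = (113.1713 + 273.1776) / (43.5698 + 75.0060) = 386.3489 / 118.5758 = 3.25825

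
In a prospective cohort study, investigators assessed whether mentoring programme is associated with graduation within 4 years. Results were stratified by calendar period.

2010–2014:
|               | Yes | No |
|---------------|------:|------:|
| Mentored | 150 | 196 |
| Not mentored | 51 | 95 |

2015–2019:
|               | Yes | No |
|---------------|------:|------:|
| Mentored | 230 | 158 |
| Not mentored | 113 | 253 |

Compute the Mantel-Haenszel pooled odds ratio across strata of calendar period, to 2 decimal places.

2.41

OR_MH = Σ(aᵢdᵢ/nᵢ) / Σ(bᵢcᵢ/nᵢ), where nᵢ is the stratum total.
Stratum 1 (2010–2014): n = 492; a·d/n = 150·95/492 = 28.9634; b·c/n = 196·51/492 = 20.3171
Stratum 2 (2015–2019): n = 754; a·d/n = 230·253/754 = 77.1751; b·c/n = 158·113/754 = 23.6790
OR_MH = (28.9634 + 77.1751) / (20.3171 + 23.6790) = 106.1385 / 43.9961 = 2.41245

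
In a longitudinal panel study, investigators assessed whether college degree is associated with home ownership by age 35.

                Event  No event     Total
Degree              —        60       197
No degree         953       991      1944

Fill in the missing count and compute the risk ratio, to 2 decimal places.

The missing cell is in the exposed row: 197 − 60 = 137.
So a = 137, b = 60, c = 953, d = 991.
RR = [a/(a+b)] / [c/(c+d)] = (137/197) / (953/1944) = 0.69543/0.49023 = 1.41859

1.42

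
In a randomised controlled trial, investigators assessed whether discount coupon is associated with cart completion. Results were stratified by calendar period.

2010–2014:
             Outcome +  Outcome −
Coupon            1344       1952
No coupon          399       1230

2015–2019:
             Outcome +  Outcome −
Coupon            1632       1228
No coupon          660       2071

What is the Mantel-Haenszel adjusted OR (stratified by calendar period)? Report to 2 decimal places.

3.10

OR_MH = Σ(aᵢdᵢ/nᵢ) / Σ(bᵢcᵢ/nᵢ), where nᵢ is the stratum total.
Stratum 1 (2010–2014): n = 4925; a·d/n = 1344·1230/4925 = 335.6589; b·c/n = 1952·399/4925 = 158.1417
Stratum 2 (2015–2019): n = 5591; a·d/n = 1632·2071/5591 = 604.5201; b·c/n = 1228·660/5591 = 144.9615
OR_MH = (335.6589 + 604.5201) / (158.1417 + 144.9615) = 940.1790 / 303.1033 = 3.10184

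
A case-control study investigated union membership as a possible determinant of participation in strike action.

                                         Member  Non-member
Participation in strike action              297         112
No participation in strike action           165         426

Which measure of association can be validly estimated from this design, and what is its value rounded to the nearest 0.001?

Reading the table with exposure as columns: a = 297 (Member, case), b = 165 (Member, non-case), c = 112 (Non-member, case), d = 426.
This is a case-control study: participants were sampled on outcome status, so risks in the source population cannot be estimated directly — relative risk is not valid here. The odds ratio is the appropriate measure.
OR = (a·d)/(b·c) = (297 × 426) / (165 × 112) = 126522 / 18480 = 6.84643

6.846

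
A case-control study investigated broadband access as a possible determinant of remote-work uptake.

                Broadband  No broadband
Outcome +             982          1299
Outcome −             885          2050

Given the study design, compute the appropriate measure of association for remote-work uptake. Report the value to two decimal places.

1.75

Reading the table with exposure as columns: a = 982 (Broadband, case), b = 885 (Broadband, non-case), c = 1299 (No broadband, case), d = 2050.
This is a case-control study: participants were sampled on outcome status, so risks in the source population cannot be estimated directly — relative risk is not valid here. The odds ratio is the appropriate measure.
OR = (a·d)/(b·c) = (982 × 2050) / (885 × 1299) = 2013100 / 1149615 = 1.75111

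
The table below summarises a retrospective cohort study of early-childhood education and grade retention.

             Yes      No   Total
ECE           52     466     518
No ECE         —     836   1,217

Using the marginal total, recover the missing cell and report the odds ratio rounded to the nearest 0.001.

0.245

The missing cell is in the unexposed row: 1217 − 836 = 381.
So a = 52, b = 466, c = 381, d = 836.
OR = (a·d)/(b·c) = (52 × 836) / (466 × 381) = 43472 / 177546 = 0.24485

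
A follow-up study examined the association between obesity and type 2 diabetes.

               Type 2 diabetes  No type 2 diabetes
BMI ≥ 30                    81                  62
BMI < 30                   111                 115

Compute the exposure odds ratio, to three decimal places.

Cells: a = 81, b = 62, c = 111, d = 115.
OR = (a·d)/(b·c) = (81 × 115) / (62 × 111) = 9315 / 6882 = 1.35353
The odds of type 2 diabetes are about 1.35 times as high in the bmi ≥ 30 group.

1.354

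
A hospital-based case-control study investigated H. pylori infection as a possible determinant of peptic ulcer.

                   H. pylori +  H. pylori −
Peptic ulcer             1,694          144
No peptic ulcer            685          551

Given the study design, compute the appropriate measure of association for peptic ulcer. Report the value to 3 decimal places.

Reading the table with exposure as columns: a = 1694 (H. pylori +, case), b = 685 (H. pylori +, non-case), c = 144 (H. pylori −, case), d = 551.
This is a hospital-based case-control study: participants were sampled on outcome status, so risks in the source population cannot be estimated directly — relative risk is not valid here. The odds ratio is the appropriate measure.
OR = (a·d)/(b·c) = (1694 × 551) / (685 × 144) = 933394 / 98640 = 9.46263

9.463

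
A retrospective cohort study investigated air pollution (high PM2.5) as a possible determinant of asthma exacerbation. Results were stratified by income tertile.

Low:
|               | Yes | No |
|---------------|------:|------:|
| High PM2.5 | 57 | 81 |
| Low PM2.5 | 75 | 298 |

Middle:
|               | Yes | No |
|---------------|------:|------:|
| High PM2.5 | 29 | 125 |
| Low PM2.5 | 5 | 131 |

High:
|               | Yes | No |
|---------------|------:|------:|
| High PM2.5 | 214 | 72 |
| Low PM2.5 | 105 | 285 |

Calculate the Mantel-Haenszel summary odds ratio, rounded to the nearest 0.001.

5.413

OR_MH = Σ(aᵢdᵢ/nᵢ) / Σ(bᵢcᵢ/nᵢ), where nᵢ is the stratum total.
Stratum 1 (Low): n = 511; a·d/n = 57·298/511 = 33.2407; b·c/n = 81·75/511 = 11.8885
Stratum 2 (Middle): n = 290; a·d/n = 29·131/290 = 13.1000; b·c/n = 125·5/290 = 2.1552
Stratum 3 (High): n = 676; a·d/n = 214·285/676 = 90.2219; b·c/n = 72·105/676 = 11.1834
OR_MH = (33.2407 + 13.1000 + 90.2219) / (11.8885 + 2.1552 + 11.1834) = 136.5626 / 25.2271 = 5.41334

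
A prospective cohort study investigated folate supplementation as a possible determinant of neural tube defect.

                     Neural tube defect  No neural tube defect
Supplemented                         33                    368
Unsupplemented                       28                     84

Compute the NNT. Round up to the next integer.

Risk in treated group = 33/401 = 0.08229; risk in control = 28/112 = 0.25000.
Absolute risk reduction = 0.25000 − 0.08229 = 0.16771
NNT = 1 / ARR = 1 / 0.16771 = 5.963 → round up → 6

6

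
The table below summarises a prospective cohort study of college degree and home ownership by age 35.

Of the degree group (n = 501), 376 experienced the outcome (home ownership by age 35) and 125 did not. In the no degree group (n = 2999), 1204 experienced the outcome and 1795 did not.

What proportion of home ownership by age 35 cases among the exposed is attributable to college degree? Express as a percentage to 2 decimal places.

46.51

From the description: a = 376, b = 125, c = 1204, d = 1795.
Risk in exposed = 376/501 = 0.75050; risk in unexposed = 1204/2999 = 0.40147.
RR = 0.75050/0.40147 = 1.86939
AR% = (RR − 1)/RR × 100 = (1.86939 − 1)/1.86939 × 100 = 46.5066%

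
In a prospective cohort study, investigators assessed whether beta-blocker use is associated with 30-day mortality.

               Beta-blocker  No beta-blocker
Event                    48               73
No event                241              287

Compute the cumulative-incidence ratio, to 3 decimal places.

Reading the table with exposure as columns: a = 48 (Beta-blocker, case), b = 241 (Beta-blocker, non-case), c = 73 (No beta-blocker, case), d = 287.
Risk in exposed = 48/289 = 0.16609; risk in unexposed = 73/360 = 0.20278.
RR = 0.16609 / 0.20278 = 0.81907
The risk is 18% lower among the exposed than among the unexposed.

0.819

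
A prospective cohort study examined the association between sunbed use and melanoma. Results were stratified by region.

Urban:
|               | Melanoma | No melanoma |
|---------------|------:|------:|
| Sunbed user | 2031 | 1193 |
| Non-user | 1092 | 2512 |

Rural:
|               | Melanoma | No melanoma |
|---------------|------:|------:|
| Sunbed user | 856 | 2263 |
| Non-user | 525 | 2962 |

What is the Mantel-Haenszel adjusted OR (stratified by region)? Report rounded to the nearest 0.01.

OR_MH = Σ(aᵢdᵢ/nᵢ) / Σ(bᵢcᵢ/nᵢ), where nᵢ is the stratum total.
Stratum 1 (Urban): n = 6828; a·d/n = 2031·2512/6828 = 747.1986; b·c/n = 1193·1092/6828 = 190.7961
Stratum 2 (Rural): n = 6606; a·d/n = 856·2962/6606 = 383.8135; b·c/n = 2263·525/6606 = 179.8479
OR_MH = (747.1986 + 383.8135) / (190.7961 + 179.8479) = 1131.0121 / 370.6440 = 3.05148

3.05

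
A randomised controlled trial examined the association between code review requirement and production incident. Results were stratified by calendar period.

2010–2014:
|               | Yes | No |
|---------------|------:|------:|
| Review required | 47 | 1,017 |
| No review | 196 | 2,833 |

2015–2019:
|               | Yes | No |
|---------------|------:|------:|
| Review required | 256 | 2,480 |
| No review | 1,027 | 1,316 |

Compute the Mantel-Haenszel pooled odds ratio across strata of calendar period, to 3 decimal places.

OR_MH = Σ(aᵢdᵢ/nᵢ) / Σ(bᵢcᵢ/nᵢ), where nᵢ is the stratum total.
Stratum 1 (2010–2014): n = 4093; a·d/n = 47·2833/4093 = 32.5314; b·c/n = 1017·196/4093 = 48.7007
Stratum 2 (2015–2019): n = 5079; a·d/n = 256·1316/5079 = 66.3312; b·c/n = 2480·1027/5079 = 501.4688
OR_MH = (32.5314 + 66.3312) / (48.7007 + 501.4688) = 98.8626 / 550.1695 = 0.17969

0.180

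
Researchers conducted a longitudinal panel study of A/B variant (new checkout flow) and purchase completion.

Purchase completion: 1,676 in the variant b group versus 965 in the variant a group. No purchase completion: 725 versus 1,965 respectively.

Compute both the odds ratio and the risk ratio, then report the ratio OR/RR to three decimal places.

2.221

From the description: a = 1676, b = 725, c = 965, d = 1965.
OR = (1676·1965)/(725·965) = 3293340/699625 = 4.70729
Risk in exposed = 1676/2401 = 0.69804; risk in unexposed = 965/2930 = 0.32935; RR = 2.11945
OR/RR = 4.70729 / 2.11945 = 2.22100
The outcome is not rare, so the OR lies further from 1 than the RR.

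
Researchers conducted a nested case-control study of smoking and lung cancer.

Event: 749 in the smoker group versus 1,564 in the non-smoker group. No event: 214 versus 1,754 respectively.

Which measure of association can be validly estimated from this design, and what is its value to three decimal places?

3.925

From the description: a = 749, b = 214, c = 1564, d = 1754.
This is a nested case-control study: participants were sampled on outcome status, so risks in the source population cannot be estimated directly — relative risk is not valid here. The odds ratio is the appropriate measure.
OR = (a·d)/(b·c) = (749 × 1754) / (214 × 1564) = 1313746 / 334696 = 3.92519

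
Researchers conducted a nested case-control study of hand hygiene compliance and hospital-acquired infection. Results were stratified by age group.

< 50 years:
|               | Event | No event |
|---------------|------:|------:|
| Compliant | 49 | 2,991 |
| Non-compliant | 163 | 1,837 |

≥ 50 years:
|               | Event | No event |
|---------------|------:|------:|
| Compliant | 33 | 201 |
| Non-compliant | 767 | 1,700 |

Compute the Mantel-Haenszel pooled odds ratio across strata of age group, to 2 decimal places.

0.25

OR_MH = Σ(aᵢdᵢ/nᵢ) / Σ(bᵢcᵢ/nᵢ), where nᵢ is the stratum total.
Stratum 1 (< 50 years): n = 5040; a·d/n = 49·1837/5040 = 17.8597; b·c/n = 2991·163/5040 = 96.7327
Stratum 2 (≥ 50 years): n = 2701; a·d/n = 33·1700/2701 = 20.7701; b·c/n = 201·767/2701 = 57.0777
OR_MH = (17.8597 + 20.7701) / (96.7327 + 57.0777) = 38.6298 / 153.8105 = 0.25115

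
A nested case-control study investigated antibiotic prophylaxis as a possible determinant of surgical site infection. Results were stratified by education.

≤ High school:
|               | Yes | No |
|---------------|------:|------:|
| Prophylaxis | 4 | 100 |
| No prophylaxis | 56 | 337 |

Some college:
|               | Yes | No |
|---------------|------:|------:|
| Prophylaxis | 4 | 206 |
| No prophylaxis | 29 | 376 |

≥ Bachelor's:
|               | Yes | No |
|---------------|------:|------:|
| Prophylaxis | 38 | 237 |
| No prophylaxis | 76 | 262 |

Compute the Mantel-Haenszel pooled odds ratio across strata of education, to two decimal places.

0.42

OR_MH = Σ(aᵢdᵢ/nᵢ) / Σ(bᵢcᵢ/nᵢ), where nᵢ is the stratum total.
Stratum 1 (≤ High school): n = 497; a·d/n = 4·337/497 = 2.7123; b·c/n = 100·56/497 = 11.2676
Stratum 2 (Some college): n = 615; a·d/n = 4·376/615 = 2.4455; b·c/n = 206·29/615 = 9.7138
Stratum 3 (≥ Bachelor's): n = 613; a·d/n = 38·262/613 = 16.2414; b·c/n = 237·76/613 = 29.3834
OR_MH = (2.7123 + 2.4455 + 16.2414) / (11.2676 + 9.7138 + 29.3834) = 21.3992 / 50.3648 = 0.42488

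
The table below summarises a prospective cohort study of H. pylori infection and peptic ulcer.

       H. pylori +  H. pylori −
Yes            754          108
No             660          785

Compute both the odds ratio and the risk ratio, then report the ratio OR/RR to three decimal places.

Reading the table with exposure as columns: a = 754 (H. pylori +, case), b = 660 (H. pylori +, non-case), c = 108 (H. pylori −, case), d = 785.
OR = (754·785)/(660·108) = 591890/71280 = 8.30373
Risk in exposed = 754/1414 = 0.53324; risk in unexposed = 108/893 = 0.12094; RR = 4.40910
OR/RR = 8.30373 / 4.40910 = 1.88332
The outcome is not rare, so the OR lies further from 1 than the RR.

1.883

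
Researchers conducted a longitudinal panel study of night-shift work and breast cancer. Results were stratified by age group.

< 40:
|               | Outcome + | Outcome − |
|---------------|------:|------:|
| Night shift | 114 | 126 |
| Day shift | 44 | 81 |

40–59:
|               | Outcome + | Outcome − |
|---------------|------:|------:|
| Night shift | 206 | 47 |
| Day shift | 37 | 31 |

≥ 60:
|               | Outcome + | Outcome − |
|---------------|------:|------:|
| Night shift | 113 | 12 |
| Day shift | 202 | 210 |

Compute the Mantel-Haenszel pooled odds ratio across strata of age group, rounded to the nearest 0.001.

3.558

OR_MH = Σ(aᵢdᵢ/nᵢ) / Σ(bᵢcᵢ/nᵢ), where nᵢ is the stratum total.
Stratum 1 (< 40): n = 365; a·d/n = 114·81/365 = 25.2986; b·c/n = 126·44/365 = 15.1890
Stratum 2 (40–59): n = 321; a·d/n = 206·31/321 = 19.8941; b·c/n = 47·37/321 = 5.4174
Stratum 3 (≥ 60): n = 537; a·d/n = 113·210/537 = 44.1899; b·c/n = 12·202/537 = 4.5140
OR_MH = (25.2986 + 19.8941 + 44.1899) / (15.1890 + 5.4174 + 4.5140) = 89.3827 / 25.1205 = 3.55816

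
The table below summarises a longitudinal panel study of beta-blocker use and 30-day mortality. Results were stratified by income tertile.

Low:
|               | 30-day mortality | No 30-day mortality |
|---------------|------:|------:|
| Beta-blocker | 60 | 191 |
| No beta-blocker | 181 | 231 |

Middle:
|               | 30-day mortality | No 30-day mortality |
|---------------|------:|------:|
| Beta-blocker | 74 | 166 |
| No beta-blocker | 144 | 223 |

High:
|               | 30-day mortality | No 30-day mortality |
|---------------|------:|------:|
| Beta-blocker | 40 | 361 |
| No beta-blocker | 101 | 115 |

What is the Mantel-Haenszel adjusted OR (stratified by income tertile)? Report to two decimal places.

OR_MH = Σ(aᵢdᵢ/nᵢ) / Σ(bᵢcᵢ/nᵢ), where nᵢ is the stratum total.
Stratum 1 (Low): n = 663; a·d/n = 60·231/663 = 20.9050; b·c/n = 191·181/663 = 52.1433
Stratum 2 (Middle): n = 607; a·d/n = 74·223/607 = 27.1862; b·c/n = 166·144/607 = 39.3806
Stratum 3 (High): n = 617; a·d/n = 40·115/617 = 7.4554; b·c/n = 361·101/617 = 59.0940
OR_MH = (20.9050 + 27.1862 + 7.4554) / (52.1433 + 39.3806 + 59.0940) = 55.5466 / 150.6179 = 0.36879

0.37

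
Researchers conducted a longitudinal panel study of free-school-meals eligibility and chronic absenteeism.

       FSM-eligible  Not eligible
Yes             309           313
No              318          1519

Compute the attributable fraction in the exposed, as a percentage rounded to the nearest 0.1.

65.3

Reading the table with exposure as columns: a = 309 (FSM-eligible, case), b = 318 (FSM-eligible, non-case), c = 313 (Not eligible, case), d = 1519.
Risk in exposed = 309/627 = 0.49282; risk in unexposed = 313/1832 = 0.17085.
RR = 0.49282/0.17085 = 2.88451
AR% = (RR − 1)/RR × 100 = (2.88451 − 1)/2.88451 × 100 = 65.3321%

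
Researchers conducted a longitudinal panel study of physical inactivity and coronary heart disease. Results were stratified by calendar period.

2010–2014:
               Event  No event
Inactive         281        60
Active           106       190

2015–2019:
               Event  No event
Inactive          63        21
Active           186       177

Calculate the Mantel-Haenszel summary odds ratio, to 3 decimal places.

OR_MH = Σ(aᵢdᵢ/nᵢ) / Σ(bᵢcᵢ/nᵢ), where nᵢ is the stratum total.
Stratum 1 (2010–2014): n = 637; a·d/n = 281·190/637 = 83.8148; b·c/n = 60·106/637 = 9.9843
Stratum 2 (2015–2019): n = 447; a·d/n = 63·177/447 = 24.9463; b·c/n = 21·186/447 = 8.7383
OR_MH = (83.8148 + 24.9463) / (9.9843 + 8.7383) = 108.7611 / 18.7226 = 5.80909

5.809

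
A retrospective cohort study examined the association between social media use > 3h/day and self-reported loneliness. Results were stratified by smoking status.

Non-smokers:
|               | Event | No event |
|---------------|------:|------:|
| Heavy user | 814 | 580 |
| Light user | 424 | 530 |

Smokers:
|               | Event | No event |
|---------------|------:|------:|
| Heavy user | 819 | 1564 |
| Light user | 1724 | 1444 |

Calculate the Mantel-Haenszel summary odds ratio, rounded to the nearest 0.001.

0.672

OR_MH = Σ(aᵢdᵢ/nᵢ) / Σ(bᵢcᵢ/nᵢ), where nᵢ is the stratum total.
Stratum 1 (Non-smokers): n = 2348; a·d/n = 814·530/2348 = 183.7394; b·c/n = 580·424/2348 = 104.7359
Stratum 2 (Smokers): n = 5551; a·d/n = 819·1444/5551 = 213.0492; b·c/n = 1564·1724/5551 = 485.7388
OR_MH = (183.7394 + 213.0492) / (104.7359 + 485.7388) = 396.7885 / 590.4747 = 0.67198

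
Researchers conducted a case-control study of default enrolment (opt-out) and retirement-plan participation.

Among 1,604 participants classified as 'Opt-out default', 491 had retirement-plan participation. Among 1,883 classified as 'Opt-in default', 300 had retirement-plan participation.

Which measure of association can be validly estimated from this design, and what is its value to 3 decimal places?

From the description: a = 491, b = 1113, c = 300, d = 1583.
This is a case-control study: participants were sampled on outcome status, so risks in the source population cannot be estimated directly — relative risk is not valid here. The odds ratio is the appropriate measure.
OR = (a·d)/(b·c) = (491 × 1583) / (1113 × 300) = 777253 / 333900 = 2.32780

2.328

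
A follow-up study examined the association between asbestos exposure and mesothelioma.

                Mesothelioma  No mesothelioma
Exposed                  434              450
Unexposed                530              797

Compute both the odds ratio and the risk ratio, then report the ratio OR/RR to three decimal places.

Cells: a = 434, b = 450, c = 530, d = 797.
OR = (434·797)/(450·530) = 345898/238500 = 1.45031
Risk in exposed = 434/884 = 0.49095; risk in unexposed = 530/1327 = 0.39940; RR = 1.22923
OR/RR = 1.45031 / 1.22923 = 1.17985
The outcome is not rare, so the OR lies further from 1 than the RR.

1.180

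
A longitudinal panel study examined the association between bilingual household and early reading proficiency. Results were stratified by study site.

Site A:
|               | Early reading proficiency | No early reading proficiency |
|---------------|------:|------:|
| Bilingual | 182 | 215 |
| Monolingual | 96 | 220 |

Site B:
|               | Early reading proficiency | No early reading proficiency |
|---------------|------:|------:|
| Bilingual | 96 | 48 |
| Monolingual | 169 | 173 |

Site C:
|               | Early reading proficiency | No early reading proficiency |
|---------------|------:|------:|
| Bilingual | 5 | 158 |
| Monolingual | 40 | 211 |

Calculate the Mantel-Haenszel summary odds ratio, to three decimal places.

1.525

OR_MH = Σ(aᵢdᵢ/nᵢ) / Σ(bᵢcᵢ/nᵢ), where nᵢ is the stratum total.
Stratum 1 (Site A): n = 713; a·d/n = 182·220/713 = 56.1571; b·c/n = 215·96/713 = 28.9481
Stratum 2 (Site B): n = 486; a·d/n = 96·173/486 = 34.1728; b·c/n = 48·169/486 = 16.6914
Stratum 3 (Site C): n = 414; a·d/n = 5·211/414 = 2.5483; b·c/n = 158·40/414 = 15.2657
OR_MH = (56.1571 + 34.1728 + 2.5483) / (28.9481 + 16.6914 + 15.2657) = 92.8782 / 60.9052 = 1.52496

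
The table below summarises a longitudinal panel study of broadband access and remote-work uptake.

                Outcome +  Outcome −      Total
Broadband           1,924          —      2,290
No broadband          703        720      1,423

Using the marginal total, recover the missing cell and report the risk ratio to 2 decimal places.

The missing cell is in the exposed row: 2290 − 1924 = 366.
So a = 1924, b = 366, c = 703, d = 720.
RR = [a/(a+b)] / [c/(c+d)] = (1924/2290) / (703/1423) = 0.84017/0.49403 = 1.70067

1.70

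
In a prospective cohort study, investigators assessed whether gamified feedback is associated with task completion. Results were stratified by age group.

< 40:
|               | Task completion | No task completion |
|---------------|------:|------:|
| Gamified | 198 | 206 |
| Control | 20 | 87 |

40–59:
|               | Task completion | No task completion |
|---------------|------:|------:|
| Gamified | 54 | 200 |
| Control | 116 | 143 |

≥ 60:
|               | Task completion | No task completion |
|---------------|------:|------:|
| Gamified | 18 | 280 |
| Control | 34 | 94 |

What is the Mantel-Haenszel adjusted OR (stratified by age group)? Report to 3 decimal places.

0.697

OR_MH = Σ(aᵢdᵢ/nᵢ) / Σ(bᵢcᵢ/nᵢ), where nᵢ is the stratum total.
Stratum 1 (< 40): n = 511; a·d/n = 198·87/511 = 33.7104; b·c/n = 206·20/511 = 8.0626
Stratum 2 (40–59): n = 513; a·d/n = 54·143/513 = 15.0526; b·c/n = 200·116/513 = 45.2242
Stratum 3 (≥ 60): n = 426; a·d/n = 18·94/426 = 3.9718; b·c/n = 280·34/426 = 22.3474
OR_MH = (33.7104 + 15.0526 + 3.9718) / (8.0626 + 45.2242 + 22.3474) = 52.7348 / 75.6342 = 0.69724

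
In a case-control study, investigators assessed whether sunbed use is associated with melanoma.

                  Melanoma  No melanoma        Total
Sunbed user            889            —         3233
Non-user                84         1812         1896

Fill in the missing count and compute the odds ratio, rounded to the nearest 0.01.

The missing cell is in the exposed row: 3233 − 889 = 2344.
So a = 889, b = 2344, c = 84, d = 1812.
OR = (a·d)/(b·c) = (889 × 1812) / (2344 × 84) = 1610868 / 196896 = 8.18131

8.18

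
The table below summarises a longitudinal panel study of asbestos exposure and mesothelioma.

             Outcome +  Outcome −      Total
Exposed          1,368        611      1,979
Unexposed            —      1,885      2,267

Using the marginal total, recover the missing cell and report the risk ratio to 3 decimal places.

The missing cell is in the unexposed row: 2267 − 1885 = 382.
So a = 1368, b = 611, c = 382, d = 1885.
RR = [a/(a+b)] / [c/(c+d)] = (1368/1979) / (382/2267) = 0.69126/0.16850 = 4.10231

4.102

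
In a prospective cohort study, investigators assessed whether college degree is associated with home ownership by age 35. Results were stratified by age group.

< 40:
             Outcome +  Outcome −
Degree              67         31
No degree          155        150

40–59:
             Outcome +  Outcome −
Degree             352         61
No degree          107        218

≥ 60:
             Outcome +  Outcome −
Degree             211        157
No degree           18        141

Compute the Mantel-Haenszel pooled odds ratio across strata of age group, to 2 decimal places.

7.09

OR_MH = Σ(aᵢdᵢ/nᵢ) / Σ(bᵢcᵢ/nᵢ), where nᵢ is the stratum total.
Stratum 1 (< 40): n = 403; a·d/n = 67·150/403 = 24.9380; b·c/n = 31·155/403 = 11.9231
Stratum 2 (40–59): n = 738; a·d/n = 352·218/738 = 103.9783; b·c/n = 61·107/738 = 8.8442
Stratum 3 (≥ 60): n = 527; a·d/n = 211·141/527 = 56.4535; b·c/n = 157·18/527 = 5.3624
OR_MH = (24.9380 + 103.9783 + 56.4535) / (11.9231 + 8.8442 + 5.3624) = 185.3698 / 26.1297 = 7.09422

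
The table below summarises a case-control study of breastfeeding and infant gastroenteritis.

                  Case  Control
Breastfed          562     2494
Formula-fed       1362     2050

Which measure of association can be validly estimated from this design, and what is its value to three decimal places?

0.339

Cells: a = 562, b = 2494, c = 1362, d = 2050.
This is a case-control study: participants were sampled on outcome status, so risks in the source population cannot be estimated directly — relative risk is not valid here. The odds ratio is the appropriate measure.
OR = (a·d)/(b·c) = (562 × 2050) / (2494 × 1362) = 1152100 / 3396828 = 0.33917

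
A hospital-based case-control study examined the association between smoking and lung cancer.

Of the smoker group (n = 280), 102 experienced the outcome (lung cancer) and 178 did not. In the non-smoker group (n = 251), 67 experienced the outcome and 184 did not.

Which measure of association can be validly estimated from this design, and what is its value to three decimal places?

From the description: a = 102, b = 178, c = 67, d = 184.
This is a hospital-based case-control study: participants were sampled on outcome status, so risks in the source population cannot be estimated directly — relative risk is not valid here. The odds ratio is the appropriate measure.
OR = (a·d)/(b·c) = (102 × 184) / (178 × 67) = 18768 / 11926 = 1.57370

1.574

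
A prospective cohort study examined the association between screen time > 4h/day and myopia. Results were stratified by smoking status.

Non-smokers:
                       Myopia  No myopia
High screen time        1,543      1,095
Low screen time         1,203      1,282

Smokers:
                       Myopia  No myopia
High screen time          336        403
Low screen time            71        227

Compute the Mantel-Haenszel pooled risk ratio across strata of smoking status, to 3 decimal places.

RR_MH = Σ(aᵢ·n₀ᵢ/nᵢ) / Σ(cᵢ·n₁ᵢ/nᵢ), with n₁ᵢ = aᵢ+bᵢ (exposed), n₀ᵢ = cᵢ+dᵢ (unexposed), nᵢ = n₁ᵢ+n₀ᵢ.
Stratum 1 (Non-smokers): n₁ = 2638, n₀ = 2485, n = 5123; a·n₀/n = 1543·2485/5123 = 748.4589; c·n₁/n = 1203·2638/5123 = 619.4640
Stratum 2 (Smokers): n₁ = 739, n₀ = 298, n = 1037; a·n₀/n = 336·298/1037 = 96.5554; c·n₁/n = 71·739/1037 = 50.5969
RR_MH = (748.4589 + 96.5554) / (619.4640 + 50.5969) = 845.0144 / 670.0609 = 1.26110

1.261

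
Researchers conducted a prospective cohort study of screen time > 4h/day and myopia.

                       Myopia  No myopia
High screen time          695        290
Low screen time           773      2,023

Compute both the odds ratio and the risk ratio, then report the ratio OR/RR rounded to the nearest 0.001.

Cells: a = 695, b = 290, c = 773, d = 2023.
OR = (695·2023)/(290·773) = 1405985/224170 = 6.27196
Risk in exposed = 695/985 = 0.70558; risk in unexposed = 773/2796 = 0.27647; RR = 2.55215
OR/RR = 6.27196 / 2.55215 = 2.45752
The outcome is not rare, so the OR lies further from 1 than the RR.

2.458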